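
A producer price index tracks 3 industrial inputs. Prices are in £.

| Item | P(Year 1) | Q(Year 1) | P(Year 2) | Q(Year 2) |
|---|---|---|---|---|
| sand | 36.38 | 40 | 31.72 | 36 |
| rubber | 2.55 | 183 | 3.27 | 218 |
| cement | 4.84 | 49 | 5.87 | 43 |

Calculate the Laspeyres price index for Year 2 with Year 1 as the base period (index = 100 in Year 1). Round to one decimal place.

Laspeyres price index uses base-period quantities as weights.
ΣP(Year 2)·Q(Year 1) = 31.72×40 + 3.27×183 + 5.87×49 = 1268.8 + 598.41 + 287.63 = 2154.84
ΣP(Year 1)·Q(Year 1) = 36.38×40 + 2.55×183 + 4.84×49 = 1455.2 + 466.65 + 237.16 = 2159.01
Index = 2154.84 / 2159.01 × 100 = 99.8069

99.8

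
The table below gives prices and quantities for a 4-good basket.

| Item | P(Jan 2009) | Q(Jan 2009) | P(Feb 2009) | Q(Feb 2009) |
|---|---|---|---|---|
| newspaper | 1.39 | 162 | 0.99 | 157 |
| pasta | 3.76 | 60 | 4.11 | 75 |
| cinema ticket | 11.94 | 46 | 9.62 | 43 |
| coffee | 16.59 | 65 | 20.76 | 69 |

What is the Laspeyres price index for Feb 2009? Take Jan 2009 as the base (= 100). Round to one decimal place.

105.8

Laspeyres price index uses base-period quantities as weights.
ΣP(Feb 2009)·Q(Jan 2009) = 0.99×162 + 4.11×60 + 9.62×46 + 20.76×65 = 160.38 + 246.6 + 442.52 + 1349.4 = 2198.9
ΣP(Jan 2009)·Q(Jan 2009) = 1.39×162 + 3.76×60 + 11.94×46 + 16.59×65 = 225.18 + 225.6 + 549.24 + 1078.35 = 2078.37
Index = 2198.9 / 2078.37 × 100 = 105.7993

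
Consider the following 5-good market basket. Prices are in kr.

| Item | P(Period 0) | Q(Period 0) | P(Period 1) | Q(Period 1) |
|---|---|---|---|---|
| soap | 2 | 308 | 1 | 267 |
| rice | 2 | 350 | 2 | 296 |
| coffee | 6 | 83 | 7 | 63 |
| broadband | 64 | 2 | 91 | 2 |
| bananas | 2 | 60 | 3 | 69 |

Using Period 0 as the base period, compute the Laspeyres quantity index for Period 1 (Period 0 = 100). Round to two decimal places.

85.84

Laspeyres quantity index uses base-period prices as weights.
ΣP(Period 0)·Q(Period 1) = 2×267 + 2×296 + 6×63 + 64×2 + 2×69 = 534 + 592 + 378 + 128 + 138 = 1770
ΣP(Period 0)·Q(Period 0) = 2×308 + 2×350 + 6×83 + 64×2 + 2×60 = 616 + 700 + 498 + 128 + 120 = 2062
Index = 1770 / 2062 × 100 = 85.8390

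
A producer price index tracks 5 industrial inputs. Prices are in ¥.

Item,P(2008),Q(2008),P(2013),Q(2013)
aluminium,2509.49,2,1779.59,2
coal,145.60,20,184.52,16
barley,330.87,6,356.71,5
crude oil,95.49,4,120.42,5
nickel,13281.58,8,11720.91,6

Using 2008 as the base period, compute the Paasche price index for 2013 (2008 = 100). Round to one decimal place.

Paasche price index uses current-period quantities as weights.
ΣP(2013)·Q(2013) = 1779.59×2 + 184.52×16 + 356.71×5 + 120.42×5 + 11720.91×6 = 3559.18 + 2952.32 + 1783.55 + 602.1 + 70325.46 = 79222.61
ΣP(2008)·Q(2013) = 2509.49×2 + 145.60×16 + 330.87×5 + 95.49×5 + 13281.58×6 = 5018.98 + 2329.6 + 1654.35 + 477.45 + 79689.48 = 89169.86
Index = 79222.61 / 89169.86 × 100 = 88.8446

88.8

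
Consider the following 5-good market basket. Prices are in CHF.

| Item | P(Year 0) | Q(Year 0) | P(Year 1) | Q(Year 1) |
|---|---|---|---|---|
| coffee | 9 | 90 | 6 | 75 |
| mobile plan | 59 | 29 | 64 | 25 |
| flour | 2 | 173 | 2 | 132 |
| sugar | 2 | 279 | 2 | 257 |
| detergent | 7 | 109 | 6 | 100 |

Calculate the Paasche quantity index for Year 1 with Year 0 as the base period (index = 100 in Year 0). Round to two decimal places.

Paasche quantity index uses current-period prices as weights.
ΣP(Year 1)·Q(Year 1) = 6×75 + 64×25 + 2×132 + 2×257 + 6×100 = 450 + 1600 + 264 + 514 + 600 = 3428
ΣP(Year 1)·Q(Year 0) = 6×90 + 64×29 + 2×173 + 2×279 + 6×109 = 540 + 1856 + 346 + 558 + 654 = 3954
Index = 3428 / 3954 × 100 = 86.6970

86.70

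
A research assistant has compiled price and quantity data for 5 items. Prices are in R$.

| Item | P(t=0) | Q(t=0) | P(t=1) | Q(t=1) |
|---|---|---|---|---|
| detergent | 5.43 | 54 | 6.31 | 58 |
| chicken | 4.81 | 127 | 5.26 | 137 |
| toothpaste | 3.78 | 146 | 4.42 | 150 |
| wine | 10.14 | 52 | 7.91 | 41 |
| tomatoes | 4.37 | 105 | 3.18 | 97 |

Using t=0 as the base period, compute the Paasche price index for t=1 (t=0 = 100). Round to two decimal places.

100.08

Paasche price index uses current-period quantities as weights.
ΣP(t=1)·Q(t=1) = 6.31×58 + 5.26×137 + 4.42×150 + 7.91×41 + 3.18×97 = 365.98 + 720.62 + 663 + 324.31 + 308.46 = 2382.37
ΣP(t=0)·Q(t=1) = 5.43×58 + 4.81×137 + 3.78×150 + 10.14×41 + 4.37×97 = 314.94 + 658.97 + 567 + 415.74 + 423.89 = 2380.54
Index = 2382.37 / 2380.54 × 100 = 100.0769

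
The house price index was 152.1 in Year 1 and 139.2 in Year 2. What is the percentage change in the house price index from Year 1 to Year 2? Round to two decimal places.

Change = (139.2 − 152.1) / 152.1 × 100
       = -12.9 / 152.1 × 100 = -8.4813%

-8.48%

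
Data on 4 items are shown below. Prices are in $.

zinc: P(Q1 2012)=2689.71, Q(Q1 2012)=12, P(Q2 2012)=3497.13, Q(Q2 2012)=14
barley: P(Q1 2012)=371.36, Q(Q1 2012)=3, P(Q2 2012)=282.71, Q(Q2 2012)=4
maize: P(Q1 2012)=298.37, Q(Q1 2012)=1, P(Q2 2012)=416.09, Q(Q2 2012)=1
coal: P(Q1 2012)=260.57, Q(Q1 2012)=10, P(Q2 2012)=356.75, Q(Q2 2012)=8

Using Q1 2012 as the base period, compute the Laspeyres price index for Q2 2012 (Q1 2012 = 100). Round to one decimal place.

Laspeyres price index uses base-period quantities as weights.
ΣP(Q2 2012)·Q(Q1 2012) = 3497.13×12 + 282.71×3 + 416.09×1 + 356.75×10 = 41965.56 + 848.13 + 416.09 + 3567.5 = 46797.28
ΣP(Q1 2012)·Q(Q1 2012) = 2689.71×12 + 371.36×3 + 298.37×1 + 260.57×10 = 32276.52 + 1114.08 + 298.37 + 2605.7 = 36294.67
Index = 46797.28 / 36294.67 × 100 = 128.9371

128.9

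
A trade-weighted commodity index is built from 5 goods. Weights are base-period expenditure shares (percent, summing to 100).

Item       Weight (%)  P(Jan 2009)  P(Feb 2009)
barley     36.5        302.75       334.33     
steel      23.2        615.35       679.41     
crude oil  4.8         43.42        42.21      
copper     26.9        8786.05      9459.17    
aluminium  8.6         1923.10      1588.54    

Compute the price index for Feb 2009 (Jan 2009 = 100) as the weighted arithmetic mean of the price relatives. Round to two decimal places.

106.65

barley: 36.5 × (334.33/302.75) = 36.5 × 1.104310 = 40.3073
steel: 23.2 × (679.41/615.35) = 23.2 × 1.104103 = 25.6152
crude oil: 4.8 × (42.21/43.42) = 4.8 × 0.972133 = 4.6662
copper: 26.9 × (9459.17/8786.05) = 26.9 × 1.076612 = 28.9609
aluminium: 8.6 × (1588.54/1923.10) = 8.6 × 0.826031 = 7.1039
Index = Σ wᵢ·(p₁ᵢ/p₀ᵢ) = 40.3073 + 25.6152 + 4.6662 + 28.9609 + 7.1039 = 106.6535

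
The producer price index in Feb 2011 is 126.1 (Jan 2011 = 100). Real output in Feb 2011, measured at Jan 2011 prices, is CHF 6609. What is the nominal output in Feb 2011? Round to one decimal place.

Nominal = Real × (Index/100) = 6609 × (126.1/100)
        = 6609 × 1.261 = 8333.9490

8333.9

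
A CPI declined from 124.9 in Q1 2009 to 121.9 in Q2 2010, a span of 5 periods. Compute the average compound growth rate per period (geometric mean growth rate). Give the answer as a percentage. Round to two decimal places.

Growth factor = (121.9/124.9)^(1/5) = (0.975981)^(1/5) = 0.995149
Growth rate = 0.995149 − 1 = -0.004851 = -0.4851%

-0.49%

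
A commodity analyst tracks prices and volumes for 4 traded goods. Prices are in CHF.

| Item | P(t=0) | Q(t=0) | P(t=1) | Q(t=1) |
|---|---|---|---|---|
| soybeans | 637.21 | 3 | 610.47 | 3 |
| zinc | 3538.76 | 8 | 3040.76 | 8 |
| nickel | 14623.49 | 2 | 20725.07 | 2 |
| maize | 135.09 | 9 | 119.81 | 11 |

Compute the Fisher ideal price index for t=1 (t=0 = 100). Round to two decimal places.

Laspeyres component (base-period weights):
ΣP(t=1)Q(t=0) = 610.47×3 + 3040.76×8 + 20725.07×2 + 119.81×9 = 1831.41 + 24326.08 + 41450.14 + 1078.29 = 68685.92
ΣP(t=0)Q(t=0) = 637.21×3 + 3538.76×8 + 14623.49×2 + 135.09×9 = 1911.63 + 28310.08 + 29246.98 + 1215.81 = 60684.5
L = 68685.92 / 60684.5 × 100 = 113.1853
Paasche component (current-period weights):
ΣP(t=1)Q(t=1) = 610.47×3 + 3040.76×8 + 20725.07×2 + 119.81×11 = 1831.41 + 24326.08 + 41450.14 + 1317.91 = 68925.54
ΣP(t=0)Q(t=1) = 637.21×3 + 3538.76×8 + 14623.49×2 + 135.09×11 = 1911.63 + 28310.08 + 29246.98 + 1485.99 = 60954.68
P = 68925.54 / 60954.68 × 100 = 113.0767
Fisher = √(L × P) = √(113.1853 × 113.0767) = 113.1310

113.13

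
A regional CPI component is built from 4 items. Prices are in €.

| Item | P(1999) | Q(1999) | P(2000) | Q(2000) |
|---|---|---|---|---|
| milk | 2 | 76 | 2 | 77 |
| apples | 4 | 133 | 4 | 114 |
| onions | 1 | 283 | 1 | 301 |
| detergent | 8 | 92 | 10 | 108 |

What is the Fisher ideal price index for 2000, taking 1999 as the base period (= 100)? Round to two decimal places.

111.48

Laspeyres component (base-period weights):
ΣP(2000)Q(1999) = 2×76 + 4×133 + 1×283 + 10×92 = 152 + 532 + 283 + 920 = 1887
ΣP(1999)Q(1999) = 2×76 + 4×133 + 1×283 + 8×92 = 152 + 532 + 283 + 736 = 1703
L = 1887 / 1703 × 100 = 110.8045
Paasche component (current-period weights):
ΣP(2000)Q(2000) = 2×77 + 4×114 + 1×301 + 10×108 = 154 + 456 + 301 + 1080 = 1991
ΣP(1999)Q(2000) = 2×77 + 4×114 + 1×301 + 8×108 = 154 + 456 + 301 + 864 = 1775
P = 1991 / 1775 × 100 = 112.1690
Fisher = √(L × P) = √(110.8045 × 112.1690) = 111.4847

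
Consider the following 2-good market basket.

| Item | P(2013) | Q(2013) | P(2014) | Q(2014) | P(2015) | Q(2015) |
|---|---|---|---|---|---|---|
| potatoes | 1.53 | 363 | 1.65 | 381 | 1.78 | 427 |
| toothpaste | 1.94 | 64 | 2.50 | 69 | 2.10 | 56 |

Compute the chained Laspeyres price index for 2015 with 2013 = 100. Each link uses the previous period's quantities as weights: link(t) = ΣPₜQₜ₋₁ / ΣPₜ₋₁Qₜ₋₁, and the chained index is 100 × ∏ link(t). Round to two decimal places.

114.74

Link 2013→2014:
ΣP(2014)Q(2013) = 1.65×363 + 2.50×64 = 598.95 + 160 = 758.95
ΣP(2013)Q(2013) = 1.53×363 + 1.94×64 = 555.39 + 124.16 = 679.55
link = 758.95/679.55 = 1.116842
Link 2014→2015:
ΣP(2015)Q(2014) = 1.78×381 + 2.10×69 = 678.18 + 144.9 = 823.08
ΣP(2014)Q(2014) = 1.65×381 + 2.50×69 = 628.65 + 172.5 = 801.15
link = 823.08/801.15 = 1.027373
Chained index = 100 × 1.116842 × 1.027373 = 114.7414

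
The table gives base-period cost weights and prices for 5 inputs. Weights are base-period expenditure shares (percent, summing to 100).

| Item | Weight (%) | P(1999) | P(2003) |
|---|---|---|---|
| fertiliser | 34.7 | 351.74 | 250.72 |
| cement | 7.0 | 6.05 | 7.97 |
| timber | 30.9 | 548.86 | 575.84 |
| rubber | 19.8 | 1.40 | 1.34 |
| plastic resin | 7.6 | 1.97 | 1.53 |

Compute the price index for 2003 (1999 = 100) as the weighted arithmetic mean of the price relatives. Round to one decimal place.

91.2

fertiliser: 34.7 × (250.72/351.74) = 34.7 × 0.712799 = 24.7341
cement: 7.0 × (7.97/6.05) = 7.0 × 1.317355 = 9.2215
timber: 30.9 × (575.84/548.86) = 30.9 × 1.049156 = 32.4189
rubber: 19.8 × (1.34/1.40) = 19.8 × 0.957143 = 18.9514
plastic resin: 7.6 × (1.53/1.97) = 7.6 × 0.776650 = 5.9025
Index = Σ wᵢ·(p₁ᵢ/p₀ᵢ) = 24.7341 + 9.2215 + 32.4189 + 18.9514 + 5.9025 = 91.2285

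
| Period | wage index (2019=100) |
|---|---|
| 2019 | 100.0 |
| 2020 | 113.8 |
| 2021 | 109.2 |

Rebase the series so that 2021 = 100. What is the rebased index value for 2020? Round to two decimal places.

104.21

Rebased(2020) = 113.8 / 109.2 × 100 = 104.2125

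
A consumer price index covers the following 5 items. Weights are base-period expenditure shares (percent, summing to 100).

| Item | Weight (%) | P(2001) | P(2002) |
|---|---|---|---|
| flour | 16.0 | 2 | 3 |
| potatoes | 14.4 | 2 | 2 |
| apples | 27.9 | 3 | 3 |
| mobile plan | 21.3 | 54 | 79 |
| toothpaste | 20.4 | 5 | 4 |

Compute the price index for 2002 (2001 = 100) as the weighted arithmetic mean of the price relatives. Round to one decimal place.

flour: 16.0 × (3/2) = 16.0 × 1.500000 = 24.0000
potatoes: 14.4 × (2/2) = 14.4 × 1.000000 = 14.4000
apples: 27.9 × (3/3) = 27.9 × 1.000000 = 27.9000
mobile plan: 21.3 × (79/54) = 21.3 × 1.462963 = 31.1611
toothpaste: 20.4 × (4/5) = 20.4 × 0.800000 = 16.3200
Index = Σ wᵢ·(p₁ᵢ/p₀ᵢ) = 24.0000 + 14.4000 + 27.9000 + 31.1611 + 16.3200 = 113.7811

113.8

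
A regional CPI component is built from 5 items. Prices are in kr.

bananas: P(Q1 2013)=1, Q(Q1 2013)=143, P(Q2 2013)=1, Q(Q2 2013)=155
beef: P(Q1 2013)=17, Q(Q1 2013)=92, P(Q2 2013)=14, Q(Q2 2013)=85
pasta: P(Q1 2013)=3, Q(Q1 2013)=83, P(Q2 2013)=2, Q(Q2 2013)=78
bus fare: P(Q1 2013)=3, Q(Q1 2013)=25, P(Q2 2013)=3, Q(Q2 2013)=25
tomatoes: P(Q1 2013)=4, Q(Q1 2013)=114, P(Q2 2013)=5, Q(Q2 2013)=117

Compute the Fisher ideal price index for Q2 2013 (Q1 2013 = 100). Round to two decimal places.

Laspeyres component (base-period weights):
ΣP(Q2 2013)Q(Q1 2013) = 1×143 + 14×92 + 2×83 + 3×25 + 5×114 = 143 + 1288 + 166 + 75 + 570 = 2242
ΣP(Q1 2013)Q(Q1 2013) = 1×143 + 17×92 + 3×83 + 3×25 + 4×114 = 143 + 1564 + 249 + 75 + 456 = 2487
L = 2242 / 2487 × 100 = 90.1488
Paasche component (current-period weights):
ΣP(Q2 2013)Q(Q2 2013) = 1×155 + 14×85 + 2×78 + 3×25 + 5×117 = 155 + 1190 + 156 + 75 + 585 = 2161
ΣP(Q1 2013)Q(Q2 2013) = 1×155 + 17×85 + 3×78 + 3×25 + 4×117 = 155 + 1445 + 234 + 75 + 468 = 2377
P = 2161 / 2377 × 100 = 90.9129
Fisher = √(L × P) = √(90.1488 × 90.9129) = 90.5300

90.53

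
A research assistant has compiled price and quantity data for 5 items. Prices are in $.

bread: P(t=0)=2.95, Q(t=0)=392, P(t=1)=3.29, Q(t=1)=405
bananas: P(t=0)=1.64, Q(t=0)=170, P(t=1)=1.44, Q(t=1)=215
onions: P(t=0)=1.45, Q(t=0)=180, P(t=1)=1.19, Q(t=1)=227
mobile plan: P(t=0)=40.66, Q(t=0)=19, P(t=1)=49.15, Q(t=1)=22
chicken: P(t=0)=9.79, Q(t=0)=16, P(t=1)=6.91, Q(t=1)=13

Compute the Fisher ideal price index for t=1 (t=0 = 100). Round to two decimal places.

Laspeyres component (base-period weights):
ΣP(t=1)Q(t=0) = 3.29×392 + 1.44×170 + 1.19×180 + 49.15×19 + 6.91×16 = 1289.68 + 244.8 + 214.2 + 933.85 + 110.56 = 2793.09
ΣP(t=0)Q(t=0) = 2.95×392 + 1.64×170 + 1.45×180 + 40.66×19 + 9.79×16 = 1156.4 + 278.8 + 261 + 772.54 + 156.64 = 2625.38
L = 2793.09 / 2625.38 × 100 = 106.3880
Paasche component (current-period weights):
ΣP(t=1)Q(t=1) = 3.29×405 + 1.44×215 + 1.19×227 + 49.15×22 + 6.91×13 = 1332.45 + 309.6 + 270.13 + 1081.3 + 89.83 = 3083.31
ΣP(t=0)Q(t=1) = 2.95×405 + 1.64×215 + 1.45×227 + 40.66×22 + 9.79×13 = 1194.75 + 352.6 + 329.15 + 894.52 + 127.27 = 2898.29
P = 3083.31 / 2898.29 × 100 = 106.3838
Fisher = √(L × P) = √(106.3880 × 106.3838) = 106.3859

106.39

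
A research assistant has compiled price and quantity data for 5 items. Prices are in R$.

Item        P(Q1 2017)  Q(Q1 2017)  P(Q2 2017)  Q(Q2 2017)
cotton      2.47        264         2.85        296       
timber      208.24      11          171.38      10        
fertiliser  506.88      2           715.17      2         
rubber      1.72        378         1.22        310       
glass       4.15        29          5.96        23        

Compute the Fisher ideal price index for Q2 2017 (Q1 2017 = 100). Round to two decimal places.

Laspeyres component (base-period weights):
ΣP(Q2 2017)Q(Q1 2017) = 2.85×264 + 171.38×11 + 715.17×2 + 1.22×378 + 5.96×29 = 752.4 + 1885.18 + 1430.34 + 461.16 + 172.84 = 4701.92
ΣP(Q1 2017)Q(Q1 2017) = 2.47×264 + 208.24×11 + 506.88×2 + 1.72×378 + 4.15×29 = 652.08 + 2290.64 + 1013.76 + 650.16 + 120.35 = 4726.99
L = 4701.92 / 4726.99 × 100 = 99.4696
Paasche component (current-period weights):
ΣP(Q2 2017)Q(Q2 2017) = 2.85×296 + 171.38×10 + 715.17×2 + 1.22×310 + 5.96×23 = 843.6 + 1713.8 + 1430.34 + 378.2 + 137.08 = 4503.02
ΣP(Q1 2017)Q(Q2 2017) = 2.47×296 + 208.24×10 + 506.88×2 + 1.72×310 + 4.15×23 = 731.12 + 2082.4 + 1013.76 + 533.2 + 95.45 = 4455.93
P = 4503.02 / 4455.93 × 100 = 101.0568
Fisher = √(L × P) = √(99.4696 × 101.0568) = 100.2601

100.26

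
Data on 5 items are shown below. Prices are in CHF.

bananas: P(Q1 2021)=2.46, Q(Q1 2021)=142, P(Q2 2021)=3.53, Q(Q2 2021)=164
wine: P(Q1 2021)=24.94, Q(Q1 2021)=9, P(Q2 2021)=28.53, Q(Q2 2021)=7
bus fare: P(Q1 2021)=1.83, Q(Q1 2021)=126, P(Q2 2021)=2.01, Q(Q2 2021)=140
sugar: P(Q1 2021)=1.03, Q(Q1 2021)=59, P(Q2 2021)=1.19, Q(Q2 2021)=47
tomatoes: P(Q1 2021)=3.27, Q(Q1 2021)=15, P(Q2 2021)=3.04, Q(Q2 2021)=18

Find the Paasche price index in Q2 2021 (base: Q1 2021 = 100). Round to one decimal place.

Paasche price index uses current-period quantities as weights.
ΣP(Q2 2021)·Q(Q2 2021) = 3.53×164 + 28.53×7 + 2.01×140 + 1.19×47 + 3.04×18 = 578.92 + 199.71 + 281.4 + 55.93 + 54.72 = 1170.68
ΣP(Q1 2021)·Q(Q2 2021) = 2.46×164 + 24.94×7 + 1.83×140 + 1.03×47 + 3.27×18 = 403.44 + 174.58 + 256.2 + 48.41 + 58.86 = 941.49
Index = 1170.68 / 941.49 × 100 = 124.3433

124.3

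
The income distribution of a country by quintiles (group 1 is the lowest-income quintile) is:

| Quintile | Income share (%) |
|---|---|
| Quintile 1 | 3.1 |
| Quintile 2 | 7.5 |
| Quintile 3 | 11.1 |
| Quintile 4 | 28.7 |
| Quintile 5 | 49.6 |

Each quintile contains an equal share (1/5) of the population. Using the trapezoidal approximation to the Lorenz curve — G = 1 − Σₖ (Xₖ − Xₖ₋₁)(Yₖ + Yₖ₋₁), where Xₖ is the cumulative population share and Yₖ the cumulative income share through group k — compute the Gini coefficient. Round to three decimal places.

0.457

Cumulative income shares Yₖ: 0.0310, 0.1060, 0.2170, 0.5040, 1.0000
Σ (Xₖ−Xₖ₋₁)(Yₖ+Yₖ₋₁) = (1/5)(0.0310+0.0000) + (1/5)(0.1060+0.0310) + (1/5)(0.2170+0.1060) + (1/5)(0.5040+0.2170) + (1/5)(1.0000+0.5040)
  = 0.0062 + 0.0274 + 0.0646 + 0.1442 + 0.3008 = 0.5432
G = 1 − 0.5432 = 0.4568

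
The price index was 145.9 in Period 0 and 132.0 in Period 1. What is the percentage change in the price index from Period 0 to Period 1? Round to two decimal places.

Change = (132.0 − 145.9) / 145.9 × 100
       = -13.9 / 145.9 × 100 = -9.5271%

-9.53%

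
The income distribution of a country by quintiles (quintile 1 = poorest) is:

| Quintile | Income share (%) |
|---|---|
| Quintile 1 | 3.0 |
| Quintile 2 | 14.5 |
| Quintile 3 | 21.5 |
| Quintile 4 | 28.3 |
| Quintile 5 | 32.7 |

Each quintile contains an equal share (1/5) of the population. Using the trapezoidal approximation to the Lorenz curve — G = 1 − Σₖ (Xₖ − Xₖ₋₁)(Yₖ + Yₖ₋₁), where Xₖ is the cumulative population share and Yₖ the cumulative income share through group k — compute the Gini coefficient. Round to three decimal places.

Cumulative income shares Yₖ: 0.0300, 0.1750, 0.3900, 0.6730, 1.0000
Σ (Xₖ−Xₖ₋₁)(Yₖ+Yₖ₋₁) = (1/5)(0.0300+0.0000) + (1/5)(0.1750+0.0300) + (1/5)(0.3900+0.1750) + (1/5)(0.6730+0.3900) + (1/5)(1.0000+0.6730)
  = 0.0060 + 0.0410 + 0.1130 + 0.2126 + 0.3346 = 0.7072
G = 1 − 0.7072 = 0.2928

0.293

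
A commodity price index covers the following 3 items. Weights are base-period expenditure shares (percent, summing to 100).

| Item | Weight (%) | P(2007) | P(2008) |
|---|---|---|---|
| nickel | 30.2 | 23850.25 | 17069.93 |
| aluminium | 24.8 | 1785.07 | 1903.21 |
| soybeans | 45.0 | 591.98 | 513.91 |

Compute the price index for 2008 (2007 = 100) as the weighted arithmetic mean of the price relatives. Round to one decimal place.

nickel: 30.2 × (17069.93/23850.25) = 30.2 × 0.715713 = 21.6145
aluminium: 24.8 × (1903.21/1785.07) = 24.8 × 1.066182 = 26.4413
soybeans: 45.0 × (513.91/591.98) = 45.0 × 0.868121 = 39.0654
Index = Σ wᵢ·(p₁ᵢ/p₀ᵢ) = 21.6145 + 26.4413 + 39.0654 = 87.1213

87.1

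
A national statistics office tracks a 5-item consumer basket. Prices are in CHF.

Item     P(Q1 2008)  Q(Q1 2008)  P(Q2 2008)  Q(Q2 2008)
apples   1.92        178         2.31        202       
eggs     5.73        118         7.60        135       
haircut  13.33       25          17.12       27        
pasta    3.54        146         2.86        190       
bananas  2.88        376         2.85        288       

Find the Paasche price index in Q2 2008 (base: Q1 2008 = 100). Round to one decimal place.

Paasche price index uses current-period quantities as weights.
ΣP(Q2 2008)·Q(Q2 2008) = 2.31×202 + 7.60×135 + 17.12×27 + 2.86×190 + 2.85×288 = 466.62 + 1026 + 462.24 + 543.4 + 820.8 = 3319.06
ΣP(Q1 2008)·Q(Q2 2008) = 1.92×202 + 5.73×135 + 13.33×27 + 3.54×190 + 2.88×288 = 387.84 + 773.55 + 359.91 + 672.6 + 829.44 = 3023.34
Index = 3319.06 / 3023.34 × 100 = 109.7812

109.8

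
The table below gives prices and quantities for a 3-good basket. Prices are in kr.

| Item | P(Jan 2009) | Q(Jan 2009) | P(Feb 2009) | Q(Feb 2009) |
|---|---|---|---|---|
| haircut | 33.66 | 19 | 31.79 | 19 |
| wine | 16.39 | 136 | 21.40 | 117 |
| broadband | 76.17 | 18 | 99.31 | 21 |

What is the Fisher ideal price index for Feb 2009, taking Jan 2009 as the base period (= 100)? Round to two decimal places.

Laspeyres component (base-period weights):
ΣP(Feb 2009)Q(Jan 2009) = 31.79×19 + 21.40×136 + 99.31×18 = 604.01 + 2910.4 + 1787.58 = 5301.99
ΣP(Jan 2009)Q(Jan 2009) = 33.66×19 + 16.39×136 + 76.17×18 = 639.54 + 2229.04 + 1371.06 = 4239.64
L = 5301.99 / 4239.64 × 100 = 125.0576
Paasche component (current-period weights):
ΣP(Feb 2009)Q(Feb 2009) = 31.79×19 + 21.40×117 + 99.31×21 = 604.01 + 2503.8 + 2085.51 = 5193.32
ΣP(Jan 2009)Q(Feb 2009) = 33.66×19 + 16.39×117 + 76.17×21 = 639.54 + 1917.63 + 1599.57 = 4156.74
P = 5193.32 / 4156.74 × 100 = 124.9373
Fisher = √(L × P) = √(125.0576 × 124.9373) = 124.9974

125.00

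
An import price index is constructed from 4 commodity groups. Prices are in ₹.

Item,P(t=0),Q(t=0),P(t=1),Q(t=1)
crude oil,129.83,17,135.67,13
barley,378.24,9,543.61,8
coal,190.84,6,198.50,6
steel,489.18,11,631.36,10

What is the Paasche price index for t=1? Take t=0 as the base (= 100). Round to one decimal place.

Paasche price index uses current-period quantities as weights.
ΣP(t=1)·Q(t=1) = 135.67×13 + 543.61×8 + 198.50×6 + 631.36×10 = 1763.71 + 4348.88 + 1191 + 6313.6 = 13617.19
ΣP(t=0)·Q(t=1) = 129.83×13 + 378.24×8 + 190.84×6 + 489.18×10 = 1687.79 + 3025.92 + 1145.04 + 4891.8 = 10750.55
Index = 13617.19 / 10750.55 × 100 = 126.6651

126.7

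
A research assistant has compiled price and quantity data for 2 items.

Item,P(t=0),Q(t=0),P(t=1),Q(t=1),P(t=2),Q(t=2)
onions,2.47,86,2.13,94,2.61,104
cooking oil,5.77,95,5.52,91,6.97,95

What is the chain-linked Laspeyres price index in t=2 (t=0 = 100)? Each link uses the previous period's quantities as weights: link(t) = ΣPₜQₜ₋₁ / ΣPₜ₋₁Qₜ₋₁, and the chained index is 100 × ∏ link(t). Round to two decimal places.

Link t=0→t=1:
ΣP(t=1)Q(t=0) = 2.13×86 + 5.52×95 = 183.18 + 524.4 = 707.58
ΣP(t=0)Q(t=0) = 2.47×86 + 5.77×95 = 212.42 + 548.15 = 760.57
link = 707.58/760.57 = 0.930329
Link t=1→t=2:
ΣP(t=2)Q(t=1) = 2.61×94 + 6.97×91 = 245.34 + 634.27 = 879.61
ΣP(t=1)Q(t=1) = 2.13×94 + 5.52×91 = 200.22 + 502.32 = 702.54
link = 879.61/702.54 = 1.252043
Chained index = 100 × 0.930329 × 1.252043 = 116.4811

116.48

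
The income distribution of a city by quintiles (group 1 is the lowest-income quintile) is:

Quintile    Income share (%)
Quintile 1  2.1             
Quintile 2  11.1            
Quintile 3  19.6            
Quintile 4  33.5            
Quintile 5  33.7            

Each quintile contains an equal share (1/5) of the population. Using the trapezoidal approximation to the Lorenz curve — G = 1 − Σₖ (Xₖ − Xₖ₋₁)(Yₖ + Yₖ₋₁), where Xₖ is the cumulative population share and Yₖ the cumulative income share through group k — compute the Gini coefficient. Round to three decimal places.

0.342

Cumulative income shares Yₖ: 0.0210, 0.1320, 0.3280, 0.6630, 1.0000
Σ (Xₖ−Xₖ₋₁)(Yₖ+Yₖ₋₁) = (1/5)(0.0210+0.0000) + (1/5)(0.1320+0.0210) + (1/5)(0.3280+0.1320) + (1/5)(0.6630+0.3280) + (1/5)(1.0000+0.6630)
  = 0.0042 + 0.0306 + 0.0920 + 0.1982 + 0.3326 = 0.6576
G = 1 − 0.6576 = 0.3424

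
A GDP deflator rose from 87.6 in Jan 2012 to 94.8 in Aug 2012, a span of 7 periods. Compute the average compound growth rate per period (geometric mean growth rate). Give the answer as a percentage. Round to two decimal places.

1.13%

Growth factor = (94.8/87.6)^(1/7) = (1.082192)^(1/7) = 1.011348
Growth rate = 1.011348 − 1 = 0.011348 = 1.1348%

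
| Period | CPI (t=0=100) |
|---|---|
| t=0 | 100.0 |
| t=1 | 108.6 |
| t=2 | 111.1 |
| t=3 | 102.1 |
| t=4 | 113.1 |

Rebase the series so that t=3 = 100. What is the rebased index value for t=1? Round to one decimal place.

106.4

Rebased(t=1) = 108.6 / 102.1 × 100 = 106.3663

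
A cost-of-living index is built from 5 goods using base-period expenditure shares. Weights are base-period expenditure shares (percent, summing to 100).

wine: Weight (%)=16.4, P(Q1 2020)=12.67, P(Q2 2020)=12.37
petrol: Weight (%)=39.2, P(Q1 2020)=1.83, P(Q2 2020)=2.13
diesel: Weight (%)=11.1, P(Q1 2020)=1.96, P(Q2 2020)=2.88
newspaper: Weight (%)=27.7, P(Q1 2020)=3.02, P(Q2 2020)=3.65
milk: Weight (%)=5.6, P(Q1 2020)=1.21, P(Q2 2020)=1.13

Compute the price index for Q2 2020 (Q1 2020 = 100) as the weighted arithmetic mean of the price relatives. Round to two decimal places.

wine: 16.4 × (12.37/12.67) = 16.4 × 0.976322 = 16.0117
petrol: 39.2 × (2.13/1.83) = 39.2 × 1.163934 = 45.6262
diesel: 11.1 × (2.88/1.96) = 11.1 × 1.469388 = 16.3102
newspaper: 27.7 × (3.65/3.02) = 27.7 × 1.208609 = 33.4785
milk: 5.6 × (1.13/1.21) = 5.6 × 0.933884 = 5.2298
Index = Σ wᵢ·(p₁ᵢ/p₀ᵢ) = 16.0117 + 45.6262 + 16.3102 + 33.4785 + 5.2298 = 116.6563

116.66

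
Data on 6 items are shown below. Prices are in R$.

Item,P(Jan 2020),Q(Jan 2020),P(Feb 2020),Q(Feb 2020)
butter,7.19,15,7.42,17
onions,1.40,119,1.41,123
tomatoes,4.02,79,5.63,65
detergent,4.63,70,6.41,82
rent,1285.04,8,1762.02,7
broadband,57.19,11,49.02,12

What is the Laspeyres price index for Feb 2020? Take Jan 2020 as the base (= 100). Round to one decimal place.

Laspeyres price index uses base-period quantities as weights.
ΣP(Feb 2020)·Q(Jan 2020) = 7.42×15 + 1.41×119 + 5.63×79 + 6.41×70 + 1762.02×8 + 49.02×11 = 111.3 + 167.79 + 444.77 + 448.7 + 14096.16 + 539.22 = 15807.94
ΣP(Jan 2020)·Q(Jan 2020) = 7.19×15 + 1.40×119 + 4.02×79 + 4.63×70 + 1285.04×8 + 57.19×11 = 107.85 + 166.6 + 317.58 + 324.1 + 10280.32 + 629.09 = 11825.54
Index = 15807.94 / 11825.54 × 100 = 133.6763

133.7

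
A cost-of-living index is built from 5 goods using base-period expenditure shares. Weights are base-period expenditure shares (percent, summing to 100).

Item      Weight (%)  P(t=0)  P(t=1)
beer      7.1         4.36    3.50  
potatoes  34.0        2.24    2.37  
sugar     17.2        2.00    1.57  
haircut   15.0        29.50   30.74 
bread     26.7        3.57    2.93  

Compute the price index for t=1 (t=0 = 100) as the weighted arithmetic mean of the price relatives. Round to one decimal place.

92.7

beer: 7.1 × (3.50/4.36) = 7.1 × 0.802752 = 5.6995
potatoes: 34.0 × (2.37/2.24) = 34.0 × 1.058036 = 35.9732
sugar: 17.2 × (1.57/2.00) = 17.2 × 0.785000 = 13.5020
haircut: 15.0 × (30.74/29.50) = 15.0 × 1.042034 = 15.6305
bread: 26.7 × (2.93/3.57) = 26.7 × 0.820728 = 21.9134
Index = Σ wᵢ·(p₁ᵢ/p₀ᵢ) = 5.6995 + 35.9732 + 13.5020 + 15.6305 + 21.9134 = 92.7187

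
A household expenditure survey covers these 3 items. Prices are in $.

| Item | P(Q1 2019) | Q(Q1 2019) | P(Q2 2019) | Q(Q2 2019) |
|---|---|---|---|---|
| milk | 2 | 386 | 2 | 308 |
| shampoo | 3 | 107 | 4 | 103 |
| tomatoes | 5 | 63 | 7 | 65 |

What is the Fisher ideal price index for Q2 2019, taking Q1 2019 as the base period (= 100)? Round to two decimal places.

117.59

Laspeyres component (base-period weights):
ΣP(Q2 2019)Q(Q1 2019) = 2×386 + 4×107 + 7×63 = 772 + 428 + 441 = 1641
ΣP(Q1 2019)Q(Q1 2019) = 2×386 + 3×107 + 5×63 = 772 + 321 + 315 = 1408
L = 1641 / 1408 × 100 = 116.5483
Paasche component (current-period weights):
ΣP(Q2 2019)Q(Q2 2019) = 2×308 + 4×103 + 7×65 = 616 + 412 + 455 = 1483
ΣP(Q1 2019)Q(Q2 2019) = 2×308 + 3×103 + 5×65 = 616 + 309 + 325 = 1250
P = 1483 / 1250 × 100 = 118.6400
Fisher = √(L × P) = √(116.5483 × 118.6400) = 117.5895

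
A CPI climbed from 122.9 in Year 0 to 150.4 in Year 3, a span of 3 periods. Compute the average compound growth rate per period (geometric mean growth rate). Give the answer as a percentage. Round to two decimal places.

Growth factor = (150.4/122.9)^(1/3) = (1.223759)^(1/3) = 1.069626
Growth rate = 1.069626 − 1 = 0.069626 = 6.9626%

6.96%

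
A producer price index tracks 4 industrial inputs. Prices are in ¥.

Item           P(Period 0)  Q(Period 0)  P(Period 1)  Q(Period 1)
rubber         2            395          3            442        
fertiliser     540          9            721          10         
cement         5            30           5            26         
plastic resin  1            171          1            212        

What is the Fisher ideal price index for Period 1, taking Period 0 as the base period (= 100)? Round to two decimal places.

133.94

Laspeyres component (base-period weights):
ΣP(Period 1)Q(Period 0) = 3×395 + 721×9 + 5×30 + 1×171 = 1185 + 6489 + 150 + 171 = 7995
ΣP(Period 0)Q(Period 0) = 2×395 + 540×9 + 5×30 + 1×171 = 790 + 4860 + 150 + 171 = 5971
L = 7995 / 5971 × 100 = 133.8972
Paasche component (current-period weights):
ΣP(Period 1)Q(Period 1) = 3×442 + 721×10 + 5×26 + 1×212 = 1326 + 7210 + 130 + 212 = 8878
ΣP(Period 0)Q(Period 1) = 2×442 + 540×10 + 5×26 + 1×212 = 884 + 5400 + 130 + 212 = 6626
P = 8878 / 6626 × 100 = 133.9873
Fisher = √(L × P) = √(133.8972 × 133.9873) = 133.9422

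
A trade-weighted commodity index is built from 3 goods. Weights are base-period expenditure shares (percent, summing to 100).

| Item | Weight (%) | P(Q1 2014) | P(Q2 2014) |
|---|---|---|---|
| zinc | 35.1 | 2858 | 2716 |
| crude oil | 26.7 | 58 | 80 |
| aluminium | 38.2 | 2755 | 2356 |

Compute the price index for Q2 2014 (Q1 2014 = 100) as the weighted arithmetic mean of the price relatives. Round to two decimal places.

zinc: 35.1 × (2716/2858) = 35.1 × 0.950315 = 33.3561
crude oil: 26.7 × (80/58) = 26.7 × 1.379310 = 36.8276
aluminium: 38.2 × (2356/2755) = 38.2 × 0.855172 = 32.6676
Index = Σ wᵢ·(p₁ᵢ/p₀ᵢ) = 33.3561 + 36.8276 + 32.6676 = 102.8512

102.85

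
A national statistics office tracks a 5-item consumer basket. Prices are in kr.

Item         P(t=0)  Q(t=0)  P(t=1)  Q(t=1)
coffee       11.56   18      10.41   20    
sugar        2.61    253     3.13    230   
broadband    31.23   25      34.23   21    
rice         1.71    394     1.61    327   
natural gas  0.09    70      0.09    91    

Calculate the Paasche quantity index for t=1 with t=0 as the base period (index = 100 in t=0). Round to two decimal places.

Paasche quantity index uses current-period prices as weights.
ΣP(t=1)·Q(t=1) = 10.41×20 + 3.13×230 + 34.23×21 + 1.61×327 + 0.09×91 = 208.2 + 719.9 + 718.83 + 526.47 + 8.19 = 2181.59
ΣP(t=1)·Q(t=0) = 10.41×18 + 3.13×253 + 34.23×25 + 1.61×394 + 0.09×70 = 187.38 + 791.89 + 855.75 + 634.34 + 6.3 = 2475.66
Index = 2181.59 / 2475.66 × 100 = 88.1216

88.12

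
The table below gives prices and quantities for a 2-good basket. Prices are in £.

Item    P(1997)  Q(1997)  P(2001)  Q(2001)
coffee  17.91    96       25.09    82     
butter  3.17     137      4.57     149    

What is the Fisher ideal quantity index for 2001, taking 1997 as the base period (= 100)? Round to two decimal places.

90.18

Laspeyres component (base-period weights):
ΣP(1997)Q(2001) = 17.91×82 + 3.17×149 = 1468.62 + 472.33 = 1940.95
ΣP(1997)Q(1997) = 17.91×96 + 3.17×137 = 1719.36 + 434.29 = 2153.65
L = 1940.95 / 2153.65 × 100 = 90.1237
Paasche component (current-period weights):
ΣP(2001)Q(2001) = 25.09×82 + 4.57×149 = 2057.38 + 680.93 = 2738.31
ΣP(2001)Q(1997) = 25.09×96 + 4.57×137 = 2408.64 + 626.09 = 3034.73
P = 2738.31 / 3034.73 × 100 = 90.2324
Fisher = √(L × P) = √(90.1237 × 90.2324) = 90.1781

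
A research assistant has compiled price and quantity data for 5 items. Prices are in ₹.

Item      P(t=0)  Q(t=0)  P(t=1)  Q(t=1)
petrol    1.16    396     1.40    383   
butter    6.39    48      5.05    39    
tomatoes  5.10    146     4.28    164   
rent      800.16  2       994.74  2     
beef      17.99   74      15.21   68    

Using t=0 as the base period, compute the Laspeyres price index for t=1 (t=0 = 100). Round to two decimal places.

Laspeyres price index uses base-period quantities as weights.
ΣP(t=1)·Q(t=0) = 1.40×396 + 5.05×48 + 4.28×146 + 994.74×2 + 15.21×74 = 554.4 + 242.4 + 624.88 + 1989.48 + 1125.54 = 4536.7
ΣP(t=0)·Q(t=0) = 1.16×396 + 6.39×48 + 5.10×146 + 800.16×2 + 17.99×74 = 459.36 + 306.72 + 744.6 + 1600.32 + 1331.26 = 4442.26
Index = 4536.7 / 4442.26 × 100 = 102.1259

102.13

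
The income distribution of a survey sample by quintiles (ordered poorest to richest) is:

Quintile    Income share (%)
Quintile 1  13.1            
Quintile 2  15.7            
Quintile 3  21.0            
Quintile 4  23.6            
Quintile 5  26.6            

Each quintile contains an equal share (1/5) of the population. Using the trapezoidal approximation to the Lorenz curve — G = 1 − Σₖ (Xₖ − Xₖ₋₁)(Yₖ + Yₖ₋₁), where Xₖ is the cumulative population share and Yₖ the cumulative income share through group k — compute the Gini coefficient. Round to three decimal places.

0.140

Cumulative income shares Yₖ: 0.1310, 0.2880, 0.4980, 0.7340, 1.0000
Σ (Xₖ−Xₖ₋₁)(Yₖ+Yₖ₋₁) = (1/5)(0.1310+0.0000) + (1/5)(0.2880+0.1310) + (1/5)(0.4980+0.2880) + (1/5)(0.7340+0.4980) + (1/5)(1.0000+0.7340)
  = 0.0262 + 0.0838 + 0.1572 + 0.2464 + 0.3468 = 0.8604
G = 1 − 0.8604 = 0.1396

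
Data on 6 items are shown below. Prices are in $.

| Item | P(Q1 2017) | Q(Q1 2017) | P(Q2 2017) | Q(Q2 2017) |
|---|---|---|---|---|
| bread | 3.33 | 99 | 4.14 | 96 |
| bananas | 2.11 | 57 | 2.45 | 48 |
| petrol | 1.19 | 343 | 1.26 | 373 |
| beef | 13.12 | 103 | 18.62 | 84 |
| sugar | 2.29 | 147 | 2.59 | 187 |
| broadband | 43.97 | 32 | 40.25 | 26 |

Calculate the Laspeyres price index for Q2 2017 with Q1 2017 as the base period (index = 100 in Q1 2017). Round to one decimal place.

Laspeyres price index uses base-period quantities as weights.
ΣP(Q2 2017)·Q(Q1 2017) = 4.14×99 + 2.45×57 + 1.26×343 + 18.62×103 + 2.59×147 + 40.25×32 = 409.86 + 139.65 + 432.18 + 1917.86 + 380.73 + 1288 = 4568.28
ΣP(Q1 2017)·Q(Q1 2017) = 3.33×99 + 2.11×57 + 1.19×343 + 13.12×103 + 2.29×147 + 43.97×32 = 329.67 + 120.27 + 408.17 + 1351.36 + 336.63 + 1407.04 = 3953.14
Index = 4568.28 / 3953.14 × 100 = 115.5608

115.6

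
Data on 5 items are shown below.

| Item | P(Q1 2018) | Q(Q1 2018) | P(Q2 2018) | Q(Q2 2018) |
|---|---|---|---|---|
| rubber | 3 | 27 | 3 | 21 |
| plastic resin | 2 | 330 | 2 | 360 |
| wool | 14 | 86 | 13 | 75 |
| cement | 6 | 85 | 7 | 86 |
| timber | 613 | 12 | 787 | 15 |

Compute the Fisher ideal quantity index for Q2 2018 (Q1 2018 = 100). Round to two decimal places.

Laspeyres component (base-period weights):
ΣP(Q1 2018)Q(Q2 2018) = 3×21 + 2×360 + 14×75 + 6×86 + 613×15 = 63 + 720 + 1050 + 516 + 9195 = 11544
ΣP(Q1 2018)Q(Q1 2018) = 3×27 + 2×330 + 14×86 + 6×85 + 613×12 = 81 + 660 + 1204 + 510 + 7356 = 9811
L = 11544 / 9811 × 100 = 117.6638
Paasche component (current-period weights):
ΣP(Q2 2018)Q(Q2 2018) = 3×21 + 2×360 + 13×75 + 7×86 + 787×15 = 63 + 720 + 975 + 602 + 11805 = 14165
ΣP(Q2 2018)Q(Q1 2018) = 3×27 + 2×330 + 13×86 + 7×85 + 787×12 = 81 + 660 + 1118 + 595 + 9444 = 11898
P = 14165 / 11898 × 100 = 119.0536
Fisher = √(L × P) = √(117.6638 × 119.0536) = 118.3567

118.36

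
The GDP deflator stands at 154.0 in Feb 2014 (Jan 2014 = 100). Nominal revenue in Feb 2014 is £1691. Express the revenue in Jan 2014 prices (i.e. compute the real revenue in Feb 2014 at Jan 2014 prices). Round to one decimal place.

Real = Nominal ÷ (Index/100) = 1691 ÷ (154.0/100)
     = 1691 ÷ 1.540 = 1098.0519

1098.1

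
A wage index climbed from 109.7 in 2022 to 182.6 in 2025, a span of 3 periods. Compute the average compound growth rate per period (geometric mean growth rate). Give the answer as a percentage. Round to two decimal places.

Growth factor = (182.6/109.7)^(1/3) = (1.664540)^(1/3) = 1.185127
Growth rate = 1.185127 − 1 = 0.185127 = 18.5127%

18.51%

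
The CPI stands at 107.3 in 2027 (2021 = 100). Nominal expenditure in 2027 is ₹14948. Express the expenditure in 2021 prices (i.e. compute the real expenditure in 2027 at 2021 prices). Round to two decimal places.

13931.03

Real = Nominal ÷ (Index/100) = 14948 ÷ (107.3/100)
     = 14948 ÷ 1.073 = 13931.0345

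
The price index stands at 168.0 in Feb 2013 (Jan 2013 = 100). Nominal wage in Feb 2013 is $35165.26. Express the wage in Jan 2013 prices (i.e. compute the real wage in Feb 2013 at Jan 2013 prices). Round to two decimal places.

Real = Nominal ÷ (Index/100) = 35165.26 ÷ (168.0/100)
     = 35165.26 ÷ 1.680 = 20931.7024

20931.70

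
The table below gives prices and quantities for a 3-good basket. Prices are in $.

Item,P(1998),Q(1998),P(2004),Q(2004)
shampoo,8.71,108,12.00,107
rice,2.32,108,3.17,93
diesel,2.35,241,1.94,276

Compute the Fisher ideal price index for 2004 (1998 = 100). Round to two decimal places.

Laspeyres component (base-period weights):
ΣP(2004)Q(1998) = 12.00×108 + 3.17×108 + 1.94×241 = 1296 + 342.36 + 467.54 = 2105.9
ΣP(1998)Q(1998) = 8.71×108 + 2.32×108 + 2.35×241 = 940.68 + 250.56 + 566.35 = 1757.59
L = 2105.9 / 1757.59 × 100 = 119.8175
Paasche component (current-period weights):
ΣP(2004)Q(2004) = 12.00×107 + 3.17×93 + 1.94×276 = 1284 + 294.81 + 535.44 = 2114.25
ΣP(1998)Q(2004) = 8.71×107 + 2.32×93 + 2.35×276 = 931.97 + 215.76 + 648.6 = 1796.33
P = 2114.25 / 1796.33 × 100 = 117.6983
Fisher = √(L × P) = √(119.8175 × 117.6983) = 118.7532

118.75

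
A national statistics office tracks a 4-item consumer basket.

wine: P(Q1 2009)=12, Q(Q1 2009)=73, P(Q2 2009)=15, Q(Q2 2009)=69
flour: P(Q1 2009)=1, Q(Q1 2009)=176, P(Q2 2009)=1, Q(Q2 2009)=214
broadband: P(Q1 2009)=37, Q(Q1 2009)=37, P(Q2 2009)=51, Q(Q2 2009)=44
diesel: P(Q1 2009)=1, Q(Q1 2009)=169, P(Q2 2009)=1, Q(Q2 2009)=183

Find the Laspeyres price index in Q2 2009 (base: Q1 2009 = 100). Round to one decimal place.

128.5

Laspeyres price index uses base-period quantities as weights.
ΣP(Q2 2009)·Q(Q1 2009) = 15×73 + 1×176 + 51×37 + 1×169 = 1095 + 176 + 1887 + 169 = 3327
ΣP(Q1 2009)·Q(Q1 2009) = 12×73 + 1×176 + 37×37 + 1×169 = 876 + 176 + 1369 + 169 = 2590
Index = 3327 / 2590 × 100 = 128.4556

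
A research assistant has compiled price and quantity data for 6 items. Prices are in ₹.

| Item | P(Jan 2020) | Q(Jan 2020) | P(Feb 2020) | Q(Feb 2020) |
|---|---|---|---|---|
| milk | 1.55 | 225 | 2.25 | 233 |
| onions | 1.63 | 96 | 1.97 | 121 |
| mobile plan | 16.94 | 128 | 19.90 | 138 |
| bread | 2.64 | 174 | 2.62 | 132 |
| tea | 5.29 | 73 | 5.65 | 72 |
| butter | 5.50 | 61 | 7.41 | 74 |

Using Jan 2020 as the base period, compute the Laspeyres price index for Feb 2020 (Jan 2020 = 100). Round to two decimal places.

Laspeyres price index uses base-period quantities as weights.
ΣP(Feb 2020)·Q(Jan 2020) = 2.25×225 + 1.97×96 + 19.90×128 + 2.62×174 + 5.65×73 + 7.41×61 = 506.25 + 189.12 + 2547.2 + 455.88 + 412.45 + 452.01 = 4562.91
ΣP(Jan 2020)·Q(Jan 2020) = 1.55×225 + 1.63×96 + 16.94×128 + 2.64×174 + 5.29×73 + 5.50×61 = 348.75 + 156.48 + 2168.32 + 459.36 + 386.17 + 335.5 = 3854.58
Index = 4562.91 / 3854.58 × 100 = 118.3763

118.38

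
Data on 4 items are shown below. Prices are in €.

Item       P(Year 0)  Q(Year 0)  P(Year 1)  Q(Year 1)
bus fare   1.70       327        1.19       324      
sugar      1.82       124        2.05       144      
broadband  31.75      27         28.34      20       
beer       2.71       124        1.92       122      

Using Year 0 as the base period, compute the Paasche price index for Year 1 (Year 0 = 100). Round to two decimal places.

83.32

Paasche price index uses current-period quantities as weights.
ΣP(Year 1)·Q(Year 1) = 1.19×324 + 2.05×144 + 28.34×20 + 1.92×122 = 385.56 + 295.2 + 566.8 + 234.24 = 1481.8
ΣP(Year 0)·Q(Year 1) = 1.70×324 + 1.82×144 + 31.75×20 + 2.71×122 = 550.8 + 262.08 + 635 + 330.62 = 1778.5
Index = 1481.8 / 1778.5 × 100 = 83.3174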